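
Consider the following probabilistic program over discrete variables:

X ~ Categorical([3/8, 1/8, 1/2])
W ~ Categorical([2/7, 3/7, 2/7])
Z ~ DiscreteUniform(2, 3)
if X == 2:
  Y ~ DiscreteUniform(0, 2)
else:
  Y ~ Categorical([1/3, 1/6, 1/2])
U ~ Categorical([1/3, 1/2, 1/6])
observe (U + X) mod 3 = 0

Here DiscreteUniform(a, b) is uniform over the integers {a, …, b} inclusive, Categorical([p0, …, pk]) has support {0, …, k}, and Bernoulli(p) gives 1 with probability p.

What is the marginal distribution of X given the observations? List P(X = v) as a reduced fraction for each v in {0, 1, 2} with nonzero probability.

P(X=0) = 6/19, P(X=1) = 1/19, P(X=2) = 12/19

Enumerate traces; 54 have nonzero weight after conditioning:
  (X=0, W=0, Z=2, Y=0, U=0) weight 1/168
  (X=0, W=0, Z=2, Y=1, U=0) weight 1/336
  (X=0, W=0, Z=2, Y=2, U=0) weight 1/112
  (X=0, W=0, Z=3, Y=0, U=0) weight 1/168
  (X=0, W=0, Z=3, Y=1, U=0) weight 1/336
  (X=0, W=0, Z=3, Y=2, U=0) weight 1/112
  (X=0, W=1, Z=2, Y=0, U=0) weight 1/112
  (X=0, W=1, Z=2, Y=1, U=0) weight 1/224
  (X=1, W=0, Z=2, Y=0, U=2) weight 1/1008
  (X=2, W=0, Z=2, Y=0, U=1) weight 1/84
  … 44 more
Group by X:
  weight(X=0) = 1/8
  weight(X=1) = 1/48
  weight(X=2) = 1/4
Total weight = 1/8 + 1/48 + 1/4 = 19/48
P(X=0 | obs) = 1/8 / 19/48 = 6/19
P(X=1 | obs) = 1/48 / 19/48 = 1/19
P(X=2 | obs) = 1/4 / 19/48 = 12/19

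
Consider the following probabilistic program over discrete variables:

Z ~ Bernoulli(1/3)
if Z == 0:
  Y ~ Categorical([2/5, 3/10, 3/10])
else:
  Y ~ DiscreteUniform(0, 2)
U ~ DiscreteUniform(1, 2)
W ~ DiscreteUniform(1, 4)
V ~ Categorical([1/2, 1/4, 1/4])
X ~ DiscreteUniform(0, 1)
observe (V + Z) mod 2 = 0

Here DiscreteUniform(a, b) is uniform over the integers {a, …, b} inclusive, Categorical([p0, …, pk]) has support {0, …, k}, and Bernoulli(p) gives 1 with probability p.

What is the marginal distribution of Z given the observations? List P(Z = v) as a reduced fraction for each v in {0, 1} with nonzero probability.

P(Z=0) = 6/7, P(Z=1) = 1/7

Enumerate traces; 144 have nonzero weight after conditioning:
  (Z=0, Y=0, U=1, W=1, V=0, X=0) weight 1/120
  (Z=0, Y=0, U=1, W=1, V=0, X=1) weight 1/120
  (Z=0, Y=0, U=1, W=1, V=2, X=0) weight 1/240
  (Z=0, Y=0, U=1, W=1, V=2, X=1) weight 1/240
  (Z=0, Y=0, U=1, W=2, V=0, X=0) weight 1/120
  (Z=0, Y=0, U=1, W=2, V=0, X=1) weight 1/120
  (Z=0, Y=0, U=1, W=2, V=2, X=0) weight 1/240
  (Z=0, Y=0, U=1, W=2, V=2, X=1) weight 1/240
  (Z=1, Y=0, U=1, W=1, V=1, X=0) weight 1/576
  … 135 more
Group by Z:
  weight(Z=0) = 1/2
  weight(Z=1) = 1/12
Total weight = 1/2 + 1/12 = 7/12
P(Z=0 | obs) = 1/2 / 7/12 = 6/7
P(Z=1 | obs) = 1/12 / 7/12 = 1/7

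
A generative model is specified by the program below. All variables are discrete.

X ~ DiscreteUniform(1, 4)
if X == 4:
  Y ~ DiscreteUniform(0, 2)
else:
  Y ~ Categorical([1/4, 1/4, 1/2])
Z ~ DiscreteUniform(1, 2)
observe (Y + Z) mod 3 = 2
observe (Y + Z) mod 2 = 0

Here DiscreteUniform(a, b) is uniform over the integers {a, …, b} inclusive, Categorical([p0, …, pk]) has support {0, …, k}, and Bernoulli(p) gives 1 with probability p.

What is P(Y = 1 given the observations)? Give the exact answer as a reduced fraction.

P(Y = 1 | obs) = 1/2

Enumerate traces; 8 have nonzero weight after conditioning:
  (X=1, Y=0, Z=2) weight 1/32
  (X=1, Y=1, Z=1) weight 1/32
  (X=2, Y=0, Z=2) weight 1/32
  (X=2, Y=1, Z=1) weight 1/32
  (X=3, Y=0, Z=2) weight 1/32
  (X=3, Y=1, Z=1) weight 1/32
  (X=4, Y=0, Z=2) weight 1/24
  (X=4, Y=1, Z=1) weight 1/24
Group by Y:
  weight(Y=0) = 13/96
  weight(Y=1) = 13/96
Total weight = 13/96 + 13/96 = 13/48
P(Y=0 | obs) = 13/96 / 13/48 = 1/2
P(Y=1 | obs) = 13/96 / 13/48 = 1/2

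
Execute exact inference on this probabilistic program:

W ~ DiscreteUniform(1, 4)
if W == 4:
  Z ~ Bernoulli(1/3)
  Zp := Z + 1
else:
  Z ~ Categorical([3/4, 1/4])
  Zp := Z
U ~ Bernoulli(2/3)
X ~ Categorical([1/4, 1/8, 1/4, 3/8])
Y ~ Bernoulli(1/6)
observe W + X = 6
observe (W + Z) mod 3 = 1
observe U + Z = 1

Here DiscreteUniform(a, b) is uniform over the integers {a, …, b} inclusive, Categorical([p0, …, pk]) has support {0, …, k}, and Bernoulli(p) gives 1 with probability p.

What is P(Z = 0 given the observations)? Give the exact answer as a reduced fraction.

Enumerate traces; 4 have nonzero weight after conditioning:
  (W=3, Z=1, U=0, X=3, Y=0) weight 5/768
  (W=3, Z=1, U=0, X=3, Y=1) weight 1/768
  (W=4, Z=0, U=1, X=2, Y=0) weight 5/216
  (W=4, Z=0, U=1, X=2, Y=1) weight 1/216
Group by Z:
  weight(Z=0) = 1/36
  weight(Z=1) = 1/128
Total weight = 1/36 + 1/128 = 41/1152
P(Z=0 | obs) = 1/36 / 41/1152 = 32/41
P(Z=1 | obs) = 1/128 / 41/1152 = 9/41

P(Z = 0 | obs) = 32/41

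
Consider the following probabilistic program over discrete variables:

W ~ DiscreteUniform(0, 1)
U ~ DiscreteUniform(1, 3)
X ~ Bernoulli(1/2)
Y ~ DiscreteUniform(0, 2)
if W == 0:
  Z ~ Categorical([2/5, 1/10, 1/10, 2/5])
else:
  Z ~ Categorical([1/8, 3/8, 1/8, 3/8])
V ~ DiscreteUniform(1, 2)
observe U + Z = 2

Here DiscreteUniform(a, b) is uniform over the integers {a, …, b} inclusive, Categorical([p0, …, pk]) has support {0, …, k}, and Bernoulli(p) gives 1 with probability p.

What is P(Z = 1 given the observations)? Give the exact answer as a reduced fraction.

Enumerate traces; 48 have nonzero weight after conditioning:
  (W=0, U=1, X=0, Y=0, Z=1, V=1) weight 1/720
  (W=0, U=1, X=0, Y=0, Z=1, V=2) weight 1/720
  (W=0, U=1, X=0, Y=1, Z=1, V=1) weight 1/720
  (W=0, U=1, X=0, Y=1, Z=1, V=2) weight 1/720
  (W=0, U=1, X=0, Y=2, Z=1, V=1) weight 1/720
  (W=0, U=1, X=0, Y=2, Z=1, V=2) weight 1/720
  (W=0, U=1, X=1, Y=0, Z=1, V=1) weight 1/720
  (W=0, U=1, X=1, Y=0, Z=1, V=2) weight 1/720
  (W=0, U=2, X=0, Y=0, Z=0, V=1) weight 1/180
  … 39 more
Group by Z:
  weight(Z=0) = 7/80
  weight(Z=1) = 19/240
Total weight = 7/80 + 19/240 = 1/6
P(Z=0 | obs) = 7/80 / 1/6 = 21/40
P(Z=1 | obs) = 19/240 / 1/6 = 19/40

P(Z = 1 | obs) = 19/40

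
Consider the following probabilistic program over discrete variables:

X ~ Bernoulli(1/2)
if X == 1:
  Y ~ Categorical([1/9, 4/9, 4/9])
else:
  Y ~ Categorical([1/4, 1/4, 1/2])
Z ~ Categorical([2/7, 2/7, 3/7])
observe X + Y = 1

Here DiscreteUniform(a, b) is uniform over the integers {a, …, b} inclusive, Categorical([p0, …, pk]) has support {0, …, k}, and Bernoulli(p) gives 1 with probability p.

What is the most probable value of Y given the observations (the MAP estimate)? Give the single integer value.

Enumerate traces; 6 have nonzero weight after conditioning:
  (X=0, Y=1, Z=0) weight 1/28
  (X=0, Y=1, Z=1) weight 1/28
  (X=0, Y=1, Z=2) weight 3/56
  (X=1, Y=0, Z=0) weight 1/63
  (X=1, Y=0, Z=1) weight 1/63
  (X=1, Y=0, Z=2) weight 1/42
Group by Y:
  weight(Y=0) = 1/18
  weight(Y=1) = 1/8
Total weight = 1/18 + 1/8 = 13/72
P(Y=0 | obs) = 1/18 / 13/72 = 4/13
P(Y=1 | obs) = 1/8 / 13/72 = 9/13
argmax = 1

argmax_v P(Y = v | obs) = 1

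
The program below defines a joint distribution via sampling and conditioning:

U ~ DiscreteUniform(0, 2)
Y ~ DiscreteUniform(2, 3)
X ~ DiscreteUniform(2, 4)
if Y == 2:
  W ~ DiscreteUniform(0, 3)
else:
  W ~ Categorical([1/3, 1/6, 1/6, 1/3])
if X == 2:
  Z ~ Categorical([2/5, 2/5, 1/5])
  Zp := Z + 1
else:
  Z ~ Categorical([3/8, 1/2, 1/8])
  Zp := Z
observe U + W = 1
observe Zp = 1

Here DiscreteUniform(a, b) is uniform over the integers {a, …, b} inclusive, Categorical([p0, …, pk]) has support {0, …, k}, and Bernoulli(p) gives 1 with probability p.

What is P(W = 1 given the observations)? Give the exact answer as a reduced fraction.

Enumerate traces; 12 have nonzero weight after conditioning:
  (U=0, Y=2, X=2, W=1, Z=0) weight 1/180
  (U=0, Y=2, X=3, W=1, Z=1) weight 1/144
  (U=0, Y=2, X=4, W=1, Z=1) weight 1/144
  (U=0, Y=3, X=2, W=1, Z=0) weight 1/270
  (U=0, Y=3, X=3, W=1, Z=1) weight 1/216
  (U=0, Y=3, X=4, W=1, Z=1) weight 1/216
  (U=1, Y=2, X=2, W=0, Z=0) weight 1/180
  (U=1, Y=2, X=3, W=0, Z=1) weight 1/144
  … 4 more
Group by W:
  weight(W=0) = 49/1080
  weight(W=1) = 7/216
Total weight = 49/1080 + 7/216 = 7/90
P(W=0 | obs) = 49/1080 / 7/90 = 7/12
P(W=1 | obs) = 7/216 / 7/90 = 5/12

P(W = 1 | obs) = 5/12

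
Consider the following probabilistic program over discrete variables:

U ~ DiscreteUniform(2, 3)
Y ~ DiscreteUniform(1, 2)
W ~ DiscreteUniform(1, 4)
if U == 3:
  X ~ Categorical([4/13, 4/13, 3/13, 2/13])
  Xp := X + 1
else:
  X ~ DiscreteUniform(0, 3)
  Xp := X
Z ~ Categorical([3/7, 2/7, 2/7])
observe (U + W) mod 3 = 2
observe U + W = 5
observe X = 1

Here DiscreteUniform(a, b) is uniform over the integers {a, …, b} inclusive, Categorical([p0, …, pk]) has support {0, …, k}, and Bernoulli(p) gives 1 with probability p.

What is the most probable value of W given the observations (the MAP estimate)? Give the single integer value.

Enumerate traces; 12 have nonzero weight after conditioning:
  (U=2, Y=1, W=3, X=1, Z=0) weight 3/448
  (U=2, Y=1, W=3, X=1, Z=1) weight 1/224
  (U=2, Y=1, W=3, X=1, Z=2) weight 1/224
  (U=2, Y=2, W=3, X=1, Z=0) weight 3/448
  (U=2, Y=2, W=3, X=1, Z=1) weight 1/224
  (U=2, Y=2, W=3, X=1, Z=2) weight 1/224
  (U=3, Y=1, W=2, X=1, Z=0) weight 3/364
  (U=3, Y=1, W=2, X=1, Z=1) weight 1/182
  … 4 more
Group by W:
  weight(W=2) = 1/26
  weight(W=3) = 1/32
Total weight = 1/26 + 1/32 = 29/416
P(W=2 | obs) = 1/26 / 29/416 = 16/29
P(W=3 | obs) = 1/32 / 29/416 = 13/29
argmax = 2

argmax_v P(W = v | obs) = 2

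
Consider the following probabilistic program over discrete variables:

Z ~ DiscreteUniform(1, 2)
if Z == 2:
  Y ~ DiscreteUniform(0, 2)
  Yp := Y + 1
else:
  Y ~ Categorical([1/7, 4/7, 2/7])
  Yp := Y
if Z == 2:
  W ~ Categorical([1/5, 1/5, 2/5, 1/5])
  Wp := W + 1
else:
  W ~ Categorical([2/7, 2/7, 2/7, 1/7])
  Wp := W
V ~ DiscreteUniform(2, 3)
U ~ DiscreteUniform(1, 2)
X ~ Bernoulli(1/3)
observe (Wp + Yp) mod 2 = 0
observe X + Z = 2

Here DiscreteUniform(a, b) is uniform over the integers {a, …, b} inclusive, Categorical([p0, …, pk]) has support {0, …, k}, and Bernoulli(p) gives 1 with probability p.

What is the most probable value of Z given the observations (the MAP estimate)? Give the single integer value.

argmax_v P(Z = v | obs) = 2

Enumerate traces; 48 have nonzero weight after conditioning:
  (Z=1, Y=0, W=0, V=2, U=1, X=1) weight 1/588
  (Z=1, Y=0, W=0, V=2, U=2, X=1) weight 1/588
  (Z=1, Y=0, W=0, V=3, U=1, X=1) weight 1/588
  (Z=1, Y=0, W=0, V=3, U=2, X=1) weight 1/588
  (Z=1, Y=0, W=2, V=2, U=1, X=1) weight 1/588
  (Z=1, Y=0, W=2, V=2, U=2, X=1) weight 1/588
  (Z=1, Y=0, W=2, V=3, U=1, X=1) weight 1/588
  (Z=1, Y=0, W=2, V=3, U=2, X=1) weight 1/588
  (Z=2, Y=0, W=0, V=2, U=1, X=0) weight 1/180
  … 39 more
Group by Z:
  weight(Z=1) = 4/49
  weight(Z=2) = 8/45
Total weight = 4/49 + 8/45 = 572/2205
P(Z=1 | obs) = 4/49 / 572/2205 = 45/143
P(Z=2 | obs) = 8/45 / 572/2205 = 98/143
argmax = 2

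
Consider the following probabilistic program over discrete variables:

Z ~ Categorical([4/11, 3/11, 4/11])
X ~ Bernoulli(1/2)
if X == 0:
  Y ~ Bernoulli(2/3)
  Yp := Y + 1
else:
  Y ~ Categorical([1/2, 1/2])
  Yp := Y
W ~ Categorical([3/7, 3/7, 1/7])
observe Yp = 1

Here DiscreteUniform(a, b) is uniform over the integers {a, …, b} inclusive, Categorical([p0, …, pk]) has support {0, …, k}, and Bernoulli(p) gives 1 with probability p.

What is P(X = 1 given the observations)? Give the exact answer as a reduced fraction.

P(X = 1 | obs) = 3/5

Enumerate traces; 18 have nonzero weight after conditioning:
  (Z=0, X=0, Y=0, W=0) weight 2/77
  (Z=0, X=0, Y=0, W=1) weight 2/77
  (Z=0, X=0, Y=0, W=2) weight 2/231
  (Z=0, X=1, Y=1, W=0) weight 3/77
  (Z=0, X=1, Y=1, W=1) weight 3/77
  (Z=0, X=1, Y=1, W=2) weight 1/77
  (Z=1, X=0, Y=0, W=0) weight 3/154
  (Z=1, X=0, Y=0, W=1) weight 3/154
  … 10 more
Group by X:
  weight(X=0) = 1/6
  weight(X=1) = 1/4
Total weight = 1/6 + 1/4 = 5/12
P(X=0 | obs) = 1/6 / 5/12 = 2/5
P(X=1 | obs) = 1/4 / 5/12 = 3/5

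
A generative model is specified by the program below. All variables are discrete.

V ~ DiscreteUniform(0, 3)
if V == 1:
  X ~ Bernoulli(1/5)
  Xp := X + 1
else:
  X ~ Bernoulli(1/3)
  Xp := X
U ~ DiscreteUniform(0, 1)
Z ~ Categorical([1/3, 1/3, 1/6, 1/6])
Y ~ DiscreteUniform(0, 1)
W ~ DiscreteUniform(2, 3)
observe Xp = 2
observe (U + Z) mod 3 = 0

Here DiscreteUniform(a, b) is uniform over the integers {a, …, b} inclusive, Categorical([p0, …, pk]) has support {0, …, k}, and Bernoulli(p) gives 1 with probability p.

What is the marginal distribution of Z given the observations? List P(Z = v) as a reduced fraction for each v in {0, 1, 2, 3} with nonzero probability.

Enumerate traces; 12 have nonzero weight after conditioning:
  (V=1, X=1, U=0, Z=0, Y=0, W=2) weight 1/480
  (V=1, X=1, U=0, Z=0, Y=0, W=3) weight 1/480
  (V=1, X=1, U=0, Z=0, Y=1, W=2) weight 1/480
  (V=1, X=1, U=0, Z=0, Y=1, W=3) weight 1/480
  (V=1, X=1, U=0, Z=3, Y=0, W=2) weight 1/960
  (V=1, X=1, U=0, Z=3, Y=0, W=3) weight 1/960
  (V=1, X=1, U=0, Z=3, Y=1, W=2) weight 1/960
  (V=1, X=1, U=0, Z=3, Y=1, W=3) weight 1/960
  (V=1, X=1, U=1, Z=2, Y=0, W=2) weight 1/960
  … 3 more
Group by Z:
  weight(Z=0) = 1/120
  weight(Z=2) = 1/240
  weight(Z=3) = 1/240
Total weight = 1/120 + 1/240 + 1/240 = 1/60
P(Z=0 | obs) = 1/120 / 1/60 = 1/2
P(Z=2 | obs) = 1/240 / 1/60 = 1/4
P(Z=3 | obs) = 1/240 / 1/60 = 1/4

P(Z=0) = 1/2, P(Z=2) = 1/4, P(Z=3) = 1/4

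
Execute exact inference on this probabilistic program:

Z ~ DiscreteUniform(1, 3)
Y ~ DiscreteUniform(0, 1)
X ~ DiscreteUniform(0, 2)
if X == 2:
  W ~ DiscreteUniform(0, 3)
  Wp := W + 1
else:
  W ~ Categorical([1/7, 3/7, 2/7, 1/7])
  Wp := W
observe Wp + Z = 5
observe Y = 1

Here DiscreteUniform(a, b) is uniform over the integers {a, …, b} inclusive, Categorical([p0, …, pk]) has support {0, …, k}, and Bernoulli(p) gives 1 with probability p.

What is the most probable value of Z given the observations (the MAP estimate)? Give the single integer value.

argmax_v P(Z = v | obs) = 3

Enumerate traces; 7 have nonzero weight after conditioning:
  (Z=1, Y=1, X=2, W=3) weight 1/72
  (Z=2, Y=1, X=0, W=3) weight 1/126
  (Z=2, Y=1, X=1, W=3) weight 1/126
  (Z=2, Y=1, X=2, W=2) weight 1/72
  (Z=3, Y=1, X=0, W=2) weight 1/63
  (Z=3, Y=1, X=1, W=2) weight 1/63
  (Z=3, Y=1, X=2, W=1) weight 1/72
Group by Z:
  weight(Z=1) = 1/72
  weight(Z=2) = 5/168
  weight(Z=3) = 23/504
Total weight = 1/72 + 5/168 + 23/504 = 5/56
P(Z=1 | obs) = 1/72 / 5/56 = 7/45
P(Z=2 | obs) = 5/168 / 5/56 = 1/3
P(Z=3 | obs) = 23/504 / 5/56 = 23/45
argmax = 3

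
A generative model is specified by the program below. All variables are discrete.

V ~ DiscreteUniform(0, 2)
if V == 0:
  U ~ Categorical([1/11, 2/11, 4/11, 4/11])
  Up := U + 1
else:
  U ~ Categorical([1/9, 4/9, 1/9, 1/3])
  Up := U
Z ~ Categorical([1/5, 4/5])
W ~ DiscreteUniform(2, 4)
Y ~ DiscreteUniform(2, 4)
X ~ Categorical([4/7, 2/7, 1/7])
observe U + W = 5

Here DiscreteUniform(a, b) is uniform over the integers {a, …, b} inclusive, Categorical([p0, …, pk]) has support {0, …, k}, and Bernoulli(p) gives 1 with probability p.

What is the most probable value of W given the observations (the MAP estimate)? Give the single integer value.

argmax_v P(W = v | obs) = 4

Enumerate traces; 162 have nonzero weight after conditioning:
  (V=0, U=1, Z=0, W=4, Y=2, X=0) weight 8/10395
  (V=0, U=1, Z=0, W=4, Y=2, X=1) weight 4/10395
  (V=0, U=1, Z=0, W=4, Y=2, X=2) weight 2/10395
  (V=0, U=1, Z=0, W=4, Y=3, X=0) weight 8/10395
  (V=0, U=1, Z=0, W=4, Y=3, X=1) weight 4/10395
  (V=0, U=1, Z=0, W=4, Y=3, X=2) weight 2/10395
  (V=0, U=1, Z=0, W=4, Y=4, X=0) weight 8/10395
  (V=0, U=1, Z=0, W=4, Y=4, X=1) weight 4/10395
  (V=0, U=2, Z=0, W=3, Y=2, X=0) weight 16/10395
  (V=0, U=3, Z=0, W=2, Y=2, X=0) weight 16/10395
  … 152 more
Group by W:
  weight(W=2) = 34/297
  weight(W=3) = 58/891
  weight(W=4) = 106/891
Total weight = 34/297 + 58/891 + 106/891 = 266/891
P(W=2 | obs) = 34/297 / 266/891 = 51/133
P(W=3 | obs) = 58/891 / 266/891 = 29/133
P(W=4 | obs) = 106/891 / 266/891 = 53/133
argmax = 4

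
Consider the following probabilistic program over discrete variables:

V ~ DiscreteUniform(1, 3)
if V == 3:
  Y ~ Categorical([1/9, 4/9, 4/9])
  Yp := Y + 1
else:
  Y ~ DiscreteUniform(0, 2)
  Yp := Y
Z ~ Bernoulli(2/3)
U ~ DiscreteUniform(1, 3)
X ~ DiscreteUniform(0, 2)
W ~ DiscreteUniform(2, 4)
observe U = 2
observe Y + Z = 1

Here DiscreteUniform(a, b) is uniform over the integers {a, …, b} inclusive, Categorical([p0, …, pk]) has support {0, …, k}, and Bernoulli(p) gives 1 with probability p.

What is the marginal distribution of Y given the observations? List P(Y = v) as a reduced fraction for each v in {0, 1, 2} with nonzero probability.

P(Y=0) = 7/12, P(Y=1) = 5/12

Enumerate traces; 54 have nonzero weight after conditioning:
  (V=1, Y=0, Z=1, U=2, X=0, W=2) weight 2/729
  (V=1, Y=0, Z=1, U=2, X=0, W=3) weight 2/729
  (V=1, Y=0, Z=1, U=2, X=0, W=4) weight 2/729
  (V=1, Y=0, Z=1, U=2, X=1, W=2) weight 2/729
  (V=1, Y=0, Z=1, U=2, X=1, W=3) weight 2/729
  (V=1, Y=0, Z=1, U=2, X=1, W=4) weight 2/729
  (V=1, Y=0, Z=1, U=2, X=2, W=2) weight 2/729
  (V=1, Y=0, Z=1, U=2, X=2, W=3) weight 2/729
  (V=1, Y=1, Z=0, U=2, X=0, W=2) weight 1/729
  … 45 more
Group by Y:
  weight(Y=0) = 14/243
  weight(Y=1) = 10/243
Total weight = 14/243 + 10/243 = 8/81
P(Y=0 | obs) = 14/243 / 8/81 = 7/12
P(Y=1 | obs) = 10/243 / 8/81 = 5/12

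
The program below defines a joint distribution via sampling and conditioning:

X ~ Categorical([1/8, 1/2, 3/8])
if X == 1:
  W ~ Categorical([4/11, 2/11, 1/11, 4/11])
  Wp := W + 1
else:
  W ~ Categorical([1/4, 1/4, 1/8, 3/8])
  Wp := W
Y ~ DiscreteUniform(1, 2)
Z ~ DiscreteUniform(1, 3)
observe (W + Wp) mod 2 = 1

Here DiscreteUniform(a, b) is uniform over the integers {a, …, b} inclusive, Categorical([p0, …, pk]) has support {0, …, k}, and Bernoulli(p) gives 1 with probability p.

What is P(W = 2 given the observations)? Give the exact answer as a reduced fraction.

Enumerate traces; 24 have nonzero weight after conditioning:
  (X=1, W=0, Y=1, Z=1) weight 1/33
  (X=1, W=0, Y=1, Z=2) weight 1/33
  (X=1, W=0, Y=1, Z=3) weight 1/33
  (X=1, W=0, Y=2, Z=1) weight 1/33
  (X=1, W=0, Y=2, Z=2) weight 1/33
  (X=1, W=0, Y=2, Z=3) weight 1/33
  (X=1, W=1, Y=1, Z=1) weight 1/66
  (X=1, W=1, Y=1, Z=2) weight 1/66
  (X=1, W=2, Y=1, Z=1) weight 1/132
  (X=1, W=3, Y=1, Z=1) weight 1/33
  … 14 more
Group by W:
  weight(W=0) = 2/11
  weight(W=1) = 1/11
  weight(W=2) = 1/22
  weight(W=3) = 2/11
Total weight = 2/11 + 1/11 + 1/22 + 2/11 = 1/2
P(W=0 | obs) = 2/11 / 1/2 = 4/11
P(W=1 | obs) = 1/11 / 1/2 = 2/11
P(W=2 | obs) = 1/22 / 1/2 = 1/11
P(W=3 | obs) = 2/11 / 1/2 = 4/11

P(W = 2 | obs) = 1/11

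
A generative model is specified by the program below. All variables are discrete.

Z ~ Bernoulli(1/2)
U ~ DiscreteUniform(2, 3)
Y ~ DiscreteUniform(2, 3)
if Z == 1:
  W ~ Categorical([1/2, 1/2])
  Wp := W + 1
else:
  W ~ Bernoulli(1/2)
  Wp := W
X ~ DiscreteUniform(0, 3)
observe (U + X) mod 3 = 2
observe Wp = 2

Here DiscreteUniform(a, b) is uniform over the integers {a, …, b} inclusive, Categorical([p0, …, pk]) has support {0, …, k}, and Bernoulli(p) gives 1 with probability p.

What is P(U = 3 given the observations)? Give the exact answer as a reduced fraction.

P(U = 3 | obs) = 1/3

Enumerate traces; 6 have nonzero weight after conditioning:
  (Z=1, U=2, Y=2, W=1, X=0) weight 1/64
  (Z=1, U=2, Y=2, W=1, X=3) weight 1/64
  (Z=1, U=2, Y=3, W=1, X=0) weight 1/64
  (Z=1, U=2, Y=3, W=1, X=3) weight 1/64
  (Z=1, U=3, Y=2, W=1, X=2) weight 1/64
  (Z=1, U=3, Y=3, W=1, X=2) weight 1/64
Group by U:
  weight(U=2) = 1/16
  weight(U=3) = 1/32
Total weight = 1/16 + 1/32 = 3/32
P(U=2 | obs) = 1/16 / 3/32 = 2/3
P(U=3 | obs) = 1/32 / 3/32 = 1/3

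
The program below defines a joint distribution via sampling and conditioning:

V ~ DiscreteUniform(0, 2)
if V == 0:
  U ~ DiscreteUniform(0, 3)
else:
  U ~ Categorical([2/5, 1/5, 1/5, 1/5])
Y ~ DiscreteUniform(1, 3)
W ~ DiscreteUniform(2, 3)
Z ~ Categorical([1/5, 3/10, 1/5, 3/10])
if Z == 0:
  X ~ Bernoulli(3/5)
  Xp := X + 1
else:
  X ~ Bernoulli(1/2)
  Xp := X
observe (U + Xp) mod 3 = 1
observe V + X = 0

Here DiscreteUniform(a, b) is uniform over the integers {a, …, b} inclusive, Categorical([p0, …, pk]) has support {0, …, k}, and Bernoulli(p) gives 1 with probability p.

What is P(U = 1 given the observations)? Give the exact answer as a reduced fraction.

Enumerate traces; 30 have nonzero weight after conditioning:
  (V=0, U=0, Y=1, W=2, Z=0, X=0) weight 1/900
  (V=0, U=0, Y=1, W=3, Z=0, X=0) weight 1/900
  (V=0, U=0, Y=2, W=2, Z=0, X=0) weight 1/900
  (V=0, U=0, Y=2, W=3, Z=0, X=0) weight 1/900
  (V=0, U=0, Y=3, W=2, Z=0, X=0) weight 1/900
  (V=0, U=0, Y=3, W=3, Z=0, X=0) weight 1/900
  (V=0, U=1, Y=1, W=2, Z=1, X=0) weight 1/480
  (V=0, U=1, Y=1, W=2, Z=2, X=0) weight 1/720
  (V=0, U=3, Y=1, W=2, Z=0, X=0) weight 1/900
  … 21 more
Group by U:
  weight(U=0) = 1/150
  weight(U=1) = 1/30
  weight(U=3) = 1/150
Total weight = 1/150 + 1/30 + 1/150 = 7/150
P(U=0 | obs) = 1/150 / 7/150 = 1/7
P(U=1 | obs) = 1/30 / 7/150 = 5/7
P(U=3 | obs) = 1/150 / 7/150 = 1/7

P(U = 1 | obs) = 5/7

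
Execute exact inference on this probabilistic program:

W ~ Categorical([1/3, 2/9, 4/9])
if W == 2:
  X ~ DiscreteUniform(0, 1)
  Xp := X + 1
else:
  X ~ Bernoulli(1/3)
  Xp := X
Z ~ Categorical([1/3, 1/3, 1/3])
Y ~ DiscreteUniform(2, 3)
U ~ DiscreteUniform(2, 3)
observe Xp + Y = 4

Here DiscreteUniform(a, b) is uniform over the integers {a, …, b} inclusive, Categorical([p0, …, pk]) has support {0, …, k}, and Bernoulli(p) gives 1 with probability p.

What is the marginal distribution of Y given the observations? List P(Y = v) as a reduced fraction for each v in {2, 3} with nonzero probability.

Enumerate traces; 24 have nonzero weight after conditioning:
  (W=0, X=1, Z=0, Y=3, U=2) weight 1/108
  (W=0, X=1, Z=0, Y=3, U=3) weight 1/108
  (W=0, X=1, Z=1, Y=3, U=2) weight 1/108
  (W=0, X=1, Z=1, Y=3, U=3) weight 1/108
  (W=0, X=1, Z=2, Y=3, U=2) weight 1/108
  (W=0, X=1, Z=2, Y=3, U=3) weight 1/108
  (W=1, X=1, Z=0, Y=3, U=2) weight 1/162
  (W=1, X=1, Z=0, Y=3, U=3) weight 1/162
  (W=2, X=1, Z=0, Y=2, U=2) weight 1/54
  … 15 more
Group by Y:
  weight(Y=2) = 1/9
  weight(Y=3) = 11/54
Total weight = 1/9 + 11/54 = 17/54
P(Y=2 | obs) = 1/9 / 17/54 = 6/17
P(Y=3 | obs) = 11/54 / 17/54 = 11/17

P(Y=2) = 6/17, P(Y=3) = 11/17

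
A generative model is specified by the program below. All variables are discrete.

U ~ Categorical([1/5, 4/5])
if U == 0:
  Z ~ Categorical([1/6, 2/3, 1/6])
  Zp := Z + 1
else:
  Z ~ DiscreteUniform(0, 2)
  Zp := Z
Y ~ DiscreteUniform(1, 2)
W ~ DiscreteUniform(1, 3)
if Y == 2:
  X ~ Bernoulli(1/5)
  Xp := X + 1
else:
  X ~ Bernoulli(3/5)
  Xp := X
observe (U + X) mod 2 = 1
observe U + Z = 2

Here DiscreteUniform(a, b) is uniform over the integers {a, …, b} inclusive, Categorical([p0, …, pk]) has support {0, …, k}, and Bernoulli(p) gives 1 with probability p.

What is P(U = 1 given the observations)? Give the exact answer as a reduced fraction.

Enumerate traces; 12 have nonzero weight after conditioning:
  (U=0, Z=2, Y=1, W=1, X=1) weight 1/300
  (U=0, Z=2, Y=1, W=2, X=1) weight 1/300
  (U=0, Z=2, Y=1, W=3, X=1) weight 1/300
  (U=0, Z=2, Y=2, W=1, X=1) weight 1/900
  (U=0, Z=2, Y=2, W=2, X=1) weight 1/900
  (U=0, Z=2, Y=2, W=3, X=1) weight 1/900
  (U=1, Z=1, Y=1, W=1, X=0) weight 4/225
  (U=1, Z=1, Y=1, W=2, X=0) weight 4/225
  … 4 more
Group by U:
  weight(U=0) = 1/75
  weight(U=1) = 4/25
Total weight = 1/75 + 4/25 = 13/75
P(U=0 | obs) = 1/75 / 13/75 = 1/13
P(U=1 | obs) = 4/25 / 13/75 = 12/13

P(U = 1 | obs) = 12/13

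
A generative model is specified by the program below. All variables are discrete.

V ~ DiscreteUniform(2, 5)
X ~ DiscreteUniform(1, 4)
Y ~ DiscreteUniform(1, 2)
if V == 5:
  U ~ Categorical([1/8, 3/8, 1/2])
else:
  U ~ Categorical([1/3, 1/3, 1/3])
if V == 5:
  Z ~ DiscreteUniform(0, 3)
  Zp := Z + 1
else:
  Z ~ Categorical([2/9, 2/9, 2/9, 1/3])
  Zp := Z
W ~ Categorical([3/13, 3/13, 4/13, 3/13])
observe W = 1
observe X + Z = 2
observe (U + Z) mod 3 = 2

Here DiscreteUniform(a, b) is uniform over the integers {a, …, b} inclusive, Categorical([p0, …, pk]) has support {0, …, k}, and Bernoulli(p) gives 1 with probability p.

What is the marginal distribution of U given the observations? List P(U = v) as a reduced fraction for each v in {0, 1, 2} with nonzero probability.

Enumerate traces; 16 have nonzero weight after conditioning:
  (V=2, X=1, Y=1, U=1, Z=1, W=1) weight 1/1872
  (V=2, X=1, Y=2, U=1, Z=1, W=1) weight 1/1872
  (V=2, X=2, Y=1, U=2, Z=0, W=1) weight 1/1872
  (V=2, X=2, Y=2, U=2, Z=0, W=1) weight 1/1872
  (V=3, X=1, Y=1, U=1, Z=1, W=1) weight 1/1872
  (V=3, X=1, Y=2, U=1, Z=1, W=1) weight 1/1872
  (V=3, X=2, Y=1, U=2, Z=0, W=1) weight 1/1872
  (V=3, X=2, Y=2, U=2, Z=0, W=1) weight 1/1872
  … 8 more
Group by U:
  weight(U=1) = 7/1536
  weight(U=2) = 25/4992
Total weight = 7/1536 + 25/4992 = 191/19968
P(U=1 | obs) = 7/1536 / 191/19968 = 91/191
P(U=2 | obs) = 25/4992 / 191/19968 = 100/191

P(U=1) = 91/191, P(U=2) = 100/191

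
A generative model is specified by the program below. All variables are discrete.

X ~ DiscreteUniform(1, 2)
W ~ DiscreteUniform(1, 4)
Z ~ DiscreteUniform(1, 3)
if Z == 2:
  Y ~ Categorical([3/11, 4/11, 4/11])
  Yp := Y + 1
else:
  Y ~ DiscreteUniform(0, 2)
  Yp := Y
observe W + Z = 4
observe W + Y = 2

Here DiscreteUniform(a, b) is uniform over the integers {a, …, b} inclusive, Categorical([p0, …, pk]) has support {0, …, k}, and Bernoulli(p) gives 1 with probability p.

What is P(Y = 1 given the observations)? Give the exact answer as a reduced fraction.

P(Y = 1 | obs) = 11/20

Enumerate traces; 4 have nonzero weight after conditioning:
  (X=1, W=1, Z=3, Y=1) weight 1/72
  (X=1, W=2, Z=2, Y=0) weight 1/88
  (X=2, W=1, Z=3, Y=1) weight 1/72
  (X=2, W=2, Z=2, Y=0) weight 1/88
Group by Y:
  weight(Y=0) = 1/44
  weight(Y=1) = 1/36
Total weight = 1/44 + 1/36 = 5/99
P(Y=0 | obs) = 1/44 / 5/99 = 9/20
P(Y=1 | obs) = 1/36 / 5/99 = 11/20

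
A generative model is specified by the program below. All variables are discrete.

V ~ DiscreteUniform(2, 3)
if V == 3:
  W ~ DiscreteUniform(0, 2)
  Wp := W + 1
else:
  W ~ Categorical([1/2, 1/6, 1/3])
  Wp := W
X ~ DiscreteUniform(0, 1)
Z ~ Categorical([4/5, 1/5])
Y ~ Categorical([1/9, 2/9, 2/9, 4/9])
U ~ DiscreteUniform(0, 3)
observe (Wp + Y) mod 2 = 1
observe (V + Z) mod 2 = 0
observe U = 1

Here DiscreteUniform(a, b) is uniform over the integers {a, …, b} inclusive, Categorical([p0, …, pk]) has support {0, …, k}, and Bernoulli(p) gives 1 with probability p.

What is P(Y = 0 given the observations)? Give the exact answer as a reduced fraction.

P(Y = 0 | obs) = 2/39

Enumerate traces; 24 have nonzero weight after conditioning:
  (V=2, W=0, X=0, Z=0, Y=1, U=1) weight 1/180
  (V=2, W=0, X=0, Z=0, Y=3, U=1) weight 1/90
  (V=2, W=0, X=1, Z=0, Y=1, U=1) weight 1/180
  (V=2, W=0, X=1, Z=0, Y=3, U=1) weight 1/90
  (V=2, W=1, X=0, Z=0, Y=0, U=1) weight 1/1080
  (V=2, W=1, X=0, Z=0, Y=2, U=1) weight 1/540
  (V=2, W=1, X=1, Z=0, Y=0, U=1) weight 1/1080
  (V=2, W=1, X=1, Z=0, Y=2, U=1) weight 1/540
  … 16 more
Group by Y:
  weight(Y=0) = 1/270
  weight(Y=1) = 11/540
  weight(Y=2) = 1/135
  weight(Y=3) = 11/270
Total weight = 1/270 + 11/540 + 1/135 + 11/270 = 13/180
P(Y=0 | obs) = 1/270 / 13/180 = 2/39
P(Y=1 | obs) = 11/540 / 13/180 = 11/39
P(Y=2 | obs) = 1/135 / 13/180 = 4/39
P(Y=3 | obs) = 11/270 / 13/180 = 22/39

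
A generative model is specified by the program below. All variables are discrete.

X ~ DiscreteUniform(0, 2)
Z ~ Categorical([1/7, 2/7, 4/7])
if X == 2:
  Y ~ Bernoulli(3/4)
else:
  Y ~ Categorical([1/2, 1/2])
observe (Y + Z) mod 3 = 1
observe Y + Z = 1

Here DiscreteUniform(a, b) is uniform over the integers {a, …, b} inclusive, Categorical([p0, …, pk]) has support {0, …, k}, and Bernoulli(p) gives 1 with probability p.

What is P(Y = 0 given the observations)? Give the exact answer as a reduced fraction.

P(Y = 0 | obs) = 10/17

Enumerate traces; 6 have nonzero weight after conditioning:
  (X=0, Z=0, Y=1) weight 1/42
  (X=0, Z=1, Y=0) weight 1/21
  (X=1, Z=0, Y=1) weight 1/42
  (X=1, Z=1, Y=0) weight 1/21
  (X=2, Z=0, Y=1) weight 1/28
  (X=2, Z=1, Y=0) weight 1/42
Group by Y:
  weight(Y=0) = 5/42
  weight(Y=1) = 1/12
Total weight = 5/42 + 1/12 = 17/84
P(Y=0 | obs) = 5/42 / 17/84 = 10/17
P(Y=1 | obs) = 1/12 / 17/84 = 7/17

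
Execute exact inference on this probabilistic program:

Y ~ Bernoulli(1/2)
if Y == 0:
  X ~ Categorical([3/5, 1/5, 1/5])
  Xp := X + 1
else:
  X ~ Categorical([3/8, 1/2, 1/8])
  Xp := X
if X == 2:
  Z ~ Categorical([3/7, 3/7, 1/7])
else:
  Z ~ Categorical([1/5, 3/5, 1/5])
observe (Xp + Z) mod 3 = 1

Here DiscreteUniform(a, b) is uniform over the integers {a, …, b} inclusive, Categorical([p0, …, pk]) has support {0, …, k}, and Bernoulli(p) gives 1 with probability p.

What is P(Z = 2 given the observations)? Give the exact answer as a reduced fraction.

Enumerate traces; 6 have nonzero weight after conditioning:
  (Y=0, X=0, Z=0) weight 3/50
  (Y=0, X=1, Z=2) weight 1/50
  (Y=0, X=2, Z=1) weight 3/70
  (Y=1, X=0, Z=1) weight 9/80
  (Y=1, X=1, Z=0) weight 1/20
  (Y=1, X=2, Z=2) weight 1/112
Group by Z:
  weight(Z=0) = 11/100
  weight(Z=1) = 87/560
  weight(Z=2) = 81/2800
Total weight = 11/100 + 87/560 + 81/2800 = 103/350
P(Z=0 | obs) = 11/100 / 103/350 = 77/206
P(Z=1 | obs) = 87/560 / 103/350 = 435/824
P(Z=2 | obs) = 81/2800 / 103/350 = 81/824

P(Z = 2 | obs) = 81/824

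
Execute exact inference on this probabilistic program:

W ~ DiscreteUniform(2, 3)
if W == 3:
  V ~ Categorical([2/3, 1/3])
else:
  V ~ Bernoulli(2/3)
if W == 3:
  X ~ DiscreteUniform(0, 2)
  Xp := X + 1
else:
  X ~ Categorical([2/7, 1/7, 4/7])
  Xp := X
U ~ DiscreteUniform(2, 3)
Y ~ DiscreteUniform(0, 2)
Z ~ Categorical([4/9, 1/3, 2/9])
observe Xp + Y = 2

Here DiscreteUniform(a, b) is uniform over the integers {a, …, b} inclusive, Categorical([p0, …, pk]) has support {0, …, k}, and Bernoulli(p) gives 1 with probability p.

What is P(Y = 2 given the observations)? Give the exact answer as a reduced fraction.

Enumerate traces; 60 have nonzero weight after conditioning:
  (W=2, V=0, X=0, U=2, Y=2, Z=0) weight 2/567
  (W=2, V=0, X=0, U=2, Y=2, Z=1) weight 1/378
  (W=2, V=0, X=0, U=2, Y=2, Z=2) weight 1/567
  (W=2, V=0, X=0, U=3, Y=2, Z=0) weight 2/567
  (W=2, V=0, X=0, U=3, Y=2, Z=1) weight 1/378
  (W=2, V=0, X=0, U=3, Y=2, Z=2) weight 1/567
  (W=2, V=0, X=1, U=2, Y=1, Z=0) weight 1/567
  (W=2, V=0, X=1, U=2, Y=1, Z=1) weight 1/756
  (W=2, V=0, X=2, U=2, Y=0, Z=0) weight 4/567
  … 51 more
Group by Y:
  weight(Y=0) = 19/126
  weight(Y=1) = 5/63
  weight(Y=2) = 1/21
Total weight = 19/126 + 5/63 + 1/21 = 5/18
P(Y=0 | obs) = 19/126 / 5/18 = 19/35
P(Y=1 | obs) = 5/63 / 5/18 = 2/7
P(Y=2 | obs) = 1/21 / 5/18 = 6/35

P(Y = 2 | obs) = 6/35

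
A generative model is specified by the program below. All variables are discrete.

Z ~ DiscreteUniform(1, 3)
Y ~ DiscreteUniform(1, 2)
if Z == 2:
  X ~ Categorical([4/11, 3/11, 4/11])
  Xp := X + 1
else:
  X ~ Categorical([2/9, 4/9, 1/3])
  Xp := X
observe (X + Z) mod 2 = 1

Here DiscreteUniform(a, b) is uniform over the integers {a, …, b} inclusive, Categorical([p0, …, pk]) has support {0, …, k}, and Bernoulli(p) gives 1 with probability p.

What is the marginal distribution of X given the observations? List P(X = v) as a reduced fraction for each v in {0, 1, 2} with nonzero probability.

Enumerate traces; 10 have nonzero weight after conditioning:
  (Z=1, Y=1, X=0) weight 1/27
  (Z=1, Y=1, X=2) weight 1/18
  (Z=1, Y=2, X=0) weight 1/27
  (Z=1, Y=2, X=2) weight 1/18
  (Z=2, Y=1, X=1) weight 1/22
  (Z=2, Y=2, X=1) weight 1/22
  (Z=3, Y=1, X=0) weight 1/27
  (Z=3, Y=1, X=2) weight 1/18
  … 2 more
Group by X:
  weight(X=0) = 4/27
  weight(X=1) = 1/11
  weight(X=2) = 2/9
Total weight = 4/27 + 1/11 + 2/9 = 137/297
P(X=0 | obs) = 4/27 / 137/297 = 44/137
P(X=1 | obs) = 1/11 / 137/297 = 27/137
P(X=2 | obs) = 2/9 / 137/297 = 66/137

P(X=0) = 44/137, P(X=1) = 27/137, P(X=2) = 66/137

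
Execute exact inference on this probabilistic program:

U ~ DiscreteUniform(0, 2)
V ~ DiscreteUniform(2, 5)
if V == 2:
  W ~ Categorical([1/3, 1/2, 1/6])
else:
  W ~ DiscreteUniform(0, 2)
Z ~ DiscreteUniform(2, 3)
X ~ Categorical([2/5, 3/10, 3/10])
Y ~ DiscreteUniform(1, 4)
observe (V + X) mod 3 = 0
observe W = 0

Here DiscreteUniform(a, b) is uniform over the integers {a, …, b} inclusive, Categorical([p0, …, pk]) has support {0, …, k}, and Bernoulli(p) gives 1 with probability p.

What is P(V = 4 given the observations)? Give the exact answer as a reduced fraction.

Enumerate traces; 96 have nonzero weight after conditioning:
  (U=0, V=2, W=0, Z=2, X=1, Y=1) weight 1/960
  (U=0, V=2, W=0, Z=2, X=1, Y=2) weight 1/960
  (U=0, V=2, W=0, Z=2, X=1, Y=3) weight 1/960
  (U=0, V=2, W=0, Z=2, X=1, Y=4) weight 1/960
  (U=0, V=2, W=0, Z=3, X=1, Y=1) weight 1/960
  (U=0, V=2, W=0, Z=3, X=1, Y=2) weight 1/960
  (U=0, V=2, W=0, Z=3, X=1, Y=3) weight 1/960
  (U=0, V=2, W=0, Z=3, X=1, Y=4) weight 1/960
  (U=0, V=3, W=0, Z=2, X=0, Y=1) weight 1/720
  (U=0, V=4, W=0, Z=2, X=2, Y=1) weight 1/960
  … 86 more
Group by V:
  weight(V=2) = 1/40
  weight(V=3) = 1/30
  weight(V=4) = 1/40
  weight(V=5) = 1/40
Total weight = 1/40 + 1/30 + 1/40 + 1/40 = 13/120
P(V=2 | obs) = 1/40 / 13/120 = 3/13
P(V=3 | obs) = 1/30 / 13/120 = 4/13
P(V=4 | obs) = 1/40 / 13/120 = 3/13
P(V=5 | obs) = 1/40 / 13/120 = 3/13

P(V = 4 | obs) = 3/13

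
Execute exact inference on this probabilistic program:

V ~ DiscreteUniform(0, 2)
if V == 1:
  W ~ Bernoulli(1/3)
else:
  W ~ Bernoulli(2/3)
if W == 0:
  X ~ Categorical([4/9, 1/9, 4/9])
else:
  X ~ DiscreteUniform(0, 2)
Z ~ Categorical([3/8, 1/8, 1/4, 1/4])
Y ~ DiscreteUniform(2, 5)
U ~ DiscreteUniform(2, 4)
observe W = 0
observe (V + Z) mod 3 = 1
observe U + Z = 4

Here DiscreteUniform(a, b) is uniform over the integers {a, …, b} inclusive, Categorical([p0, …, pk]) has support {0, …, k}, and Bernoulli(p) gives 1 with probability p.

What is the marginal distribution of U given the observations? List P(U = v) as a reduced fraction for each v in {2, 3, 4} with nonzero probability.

Enumerate traces; 36 have nonzero weight after conditioning:
  (V=0, W=0, X=0, Z=1, Y=2, U=3) weight 1/1944
  (V=0, W=0, X=0, Z=1, Y=3, U=3) weight 1/1944
  (V=0, W=0, X=0, Z=1, Y=4, U=3) weight 1/1944
  (V=0, W=0, X=0, Z=1, Y=5, U=3) weight 1/1944
  (V=0, W=0, X=1, Z=1, Y=2, U=3) weight 1/7776
  (V=0, W=0, X=1, Z=1, Y=3, U=3) weight 1/7776
  (V=0, W=0, X=1, Z=1, Y=4, U=3) weight 1/7776
  (V=0, W=0, X=1, Z=1, Y=5, U=3) weight 1/7776
  (V=1, W=0, X=0, Z=0, Y=2, U=4) weight 1/324
  (V=2, W=0, X=0, Z=2, Y=2, U=2) weight 1/972
  … 26 more
Group by U:
  weight(U=2) = 1/108
  weight(U=3) = 1/216
  weight(U=4) = 1/36
Total weight = 1/108 + 1/216 + 1/36 = 1/24
P(U=2 | obs) = 1/108 / 1/24 = 2/9
P(U=3 | obs) = 1/216 / 1/24 = 1/9
P(U=4 | obs) = 1/36 / 1/24 = 2/3

P(U=2) = 2/9, P(U=3) = 1/9, P(U=4) = 2/3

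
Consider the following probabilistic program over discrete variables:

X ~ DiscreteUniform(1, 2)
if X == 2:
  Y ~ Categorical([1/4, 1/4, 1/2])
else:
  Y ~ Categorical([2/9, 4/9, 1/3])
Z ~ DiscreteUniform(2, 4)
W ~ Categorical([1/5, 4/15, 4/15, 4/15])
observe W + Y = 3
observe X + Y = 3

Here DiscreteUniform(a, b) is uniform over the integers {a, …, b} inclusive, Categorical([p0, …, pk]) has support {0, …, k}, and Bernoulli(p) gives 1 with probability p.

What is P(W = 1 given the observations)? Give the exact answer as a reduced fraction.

P(W = 1 | obs) = 4/7

Enumerate traces; 6 have nonzero weight after conditioning:
  (X=1, Y=2, Z=2, W=1) weight 2/135
  (X=1, Y=2, Z=3, W=1) weight 2/135
  (X=1, Y=2, Z=4, W=1) weight 2/135
  (X=2, Y=1, Z=2, W=2) weight 1/90
  (X=2, Y=1, Z=3, W=2) weight 1/90
  (X=2, Y=1, Z=4, W=2) weight 1/90
Group by W:
  weight(W=1) = 2/45
  weight(W=2) = 1/30
Total weight = 2/45 + 1/30 = 7/90
P(W=1 | obs) = 2/45 / 7/90 = 4/7
P(W=2 | obs) = 1/30 / 7/90 = 3/7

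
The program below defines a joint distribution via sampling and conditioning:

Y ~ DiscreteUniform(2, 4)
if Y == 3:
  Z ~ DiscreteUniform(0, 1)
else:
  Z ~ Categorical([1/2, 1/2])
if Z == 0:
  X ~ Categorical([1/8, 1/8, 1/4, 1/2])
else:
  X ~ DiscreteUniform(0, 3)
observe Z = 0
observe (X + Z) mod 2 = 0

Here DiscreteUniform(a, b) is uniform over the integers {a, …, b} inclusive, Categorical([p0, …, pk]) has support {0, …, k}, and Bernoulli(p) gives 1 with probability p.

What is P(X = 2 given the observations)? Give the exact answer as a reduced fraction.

P(X = 2 | obs) = 2/3

Enumerate traces; 6 have nonzero weight after conditioning:
  (Y=2, Z=0, X=0) weight 1/48
  (Y=2, Z=0, X=2) weight 1/24
  (Y=3, Z=0, X=0) weight 1/48
  (Y=3, Z=0, X=2) weight 1/24
  (Y=4, Z=0, X=0) weight 1/48
  (Y=4, Z=0, X=2) weight 1/24
Group by X:
  weight(X=0) = 1/16
  weight(X=2) = 1/8
Total weight = 1/16 + 1/8 = 3/16
P(X=0 | obs) = 1/16 / 3/16 = 1/3
P(X=2 | obs) = 1/8 / 3/16 = 2/3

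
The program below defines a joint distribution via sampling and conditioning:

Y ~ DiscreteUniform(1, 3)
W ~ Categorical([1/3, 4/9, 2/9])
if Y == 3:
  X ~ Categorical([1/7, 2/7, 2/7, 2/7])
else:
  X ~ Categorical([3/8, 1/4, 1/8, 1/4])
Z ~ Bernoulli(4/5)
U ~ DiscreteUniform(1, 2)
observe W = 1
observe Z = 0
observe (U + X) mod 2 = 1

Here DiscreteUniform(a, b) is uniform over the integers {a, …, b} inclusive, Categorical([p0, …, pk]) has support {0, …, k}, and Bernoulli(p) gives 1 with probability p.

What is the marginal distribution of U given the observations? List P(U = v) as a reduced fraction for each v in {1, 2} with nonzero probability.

P(U=1) = 10/21, P(U=2) = 11/21

Enumerate traces; 12 have nonzero weight after conditioning:
  (Y=1, W=1, X=0, Z=0, U=1) weight 1/180
  (Y=1, W=1, X=1, Z=0, U=2) weight 1/270
  (Y=1, W=1, X=2, Z=0, U=1) weight 1/540
  (Y=1, W=1, X=3, Z=0, U=2) weight 1/270
  (Y=2, W=1, X=0, Z=0, U=1) weight 1/180
  (Y=2, W=1, X=1, Z=0, U=2) weight 1/270
  (Y=2, W=1, X=2, Z=0, U=1) weight 1/540
  (Y=2, W=1, X=3, Z=0, U=2) weight 1/270
  … 4 more
Group by U:
  weight(U=1) = 4/189
  weight(U=2) = 22/945
Total weight = 4/189 + 22/945 = 2/45
P(U=1 | obs) = 4/189 / 2/45 = 10/21
P(U=2 | obs) = 22/945 / 2/45 = 11/21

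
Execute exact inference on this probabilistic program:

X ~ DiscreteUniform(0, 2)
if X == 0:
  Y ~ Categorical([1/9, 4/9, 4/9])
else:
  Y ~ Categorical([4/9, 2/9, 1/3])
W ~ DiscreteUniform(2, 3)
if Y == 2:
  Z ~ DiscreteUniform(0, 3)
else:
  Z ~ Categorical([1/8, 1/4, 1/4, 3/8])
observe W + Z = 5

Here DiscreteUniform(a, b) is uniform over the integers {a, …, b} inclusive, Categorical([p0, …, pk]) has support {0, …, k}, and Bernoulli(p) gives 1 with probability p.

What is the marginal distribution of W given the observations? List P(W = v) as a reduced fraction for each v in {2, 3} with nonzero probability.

P(W=2) = 71/125, P(W=3) = 54/125

Enumerate traces; 18 have nonzero weight after conditioning:
  (X=0, Y=0, W=2, Z=3) weight 1/144
  (X=0, Y=0, W=3, Z=2) weight 1/216
  (X=0, Y=1, W=2, Z=3) weight 1/36
  (X=0, Y=1, W=3, Z=2) weight 1/54
  (X=0, Y=2, W=2, Z=3) weight 1/54
  (X=0, Y=2, W=3, Z=2) weight 1/54
  (X=1, Y=0, W=2, Z=3) weight 1/36
  (X=1, Y=0, W=3, Z=2) weight 1/54
  … 10 more
Group by W:
  weight(W=2) = 71/432
  weight(W=3) = 1/8
Total weight = 71/432 + 1/8 = 125/432
P(W=2 | obs) = 71/432 / 125/432 = 71/125
P(W=3 | obs) = 1/8 / 125/432 = 54/125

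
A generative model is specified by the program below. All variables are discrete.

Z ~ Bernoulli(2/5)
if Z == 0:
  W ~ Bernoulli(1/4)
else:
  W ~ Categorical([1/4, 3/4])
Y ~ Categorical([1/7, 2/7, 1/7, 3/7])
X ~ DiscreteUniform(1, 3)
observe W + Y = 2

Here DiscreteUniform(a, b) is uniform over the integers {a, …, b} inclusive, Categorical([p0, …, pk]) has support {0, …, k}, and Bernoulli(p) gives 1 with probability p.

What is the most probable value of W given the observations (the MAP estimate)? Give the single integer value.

argmax_v P(W = v | obs) = 1

Enumerate traces; 12 have nonzero weight after conditioning:
  (Z=0, W=0, Y=2, X=1) weight 3/140
  (Z=0, W=0, Y=2, X=2) weight 3/140
  (Z=0, W=0, Y=2, X=3) weight 3/140
  (Z=0, W=1, Y=1, X=1) weight 1/70
  (Z=0, W=1, Y=1, X=2) weight 1/70
  (Z=0, W=1, Y=1, X=3) weight 1/70
  (Z=1, W=0, Y=2, X=1) weight 1/210
  (Z=1, W=0, Y=2, X=2) weight 1/210
  … 4 more
Group by W:
  weight(W=0) = 11/140
  weight(W=1) = 9/70
Total weight = 11/140 + 9/70 = 29/140
P(W=0 | obs) = 11/140 / 29/140 = 11/29
P(W=1 | obs) = 9/70 / 29/140 = 18/29
argmax = 1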